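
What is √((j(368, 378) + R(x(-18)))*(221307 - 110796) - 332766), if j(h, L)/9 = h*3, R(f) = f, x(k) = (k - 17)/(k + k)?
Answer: √4391247885/2 ≈ 33133.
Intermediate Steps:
x(k) = (-17 + k)/(2*k) (x(k) = (-17 + k)/((2*k)) = (-17 + k)*(1/(2*k)) = (-17 + k)/(2*k))
j(h, L) = 27*h (j(h, L) = 9*(h*3) = 9*(3*h) = 27*h)
√((j(368, 378) + R(x(-18)))*(221307 - 110796) - 332766) = √((27*368 + (½)*(-17 - 18)/(-18))*(221307 - 110796) - 332766) = √((9936 + (½)*(-1/18)*(-35))*110511 - 332766) = √((9936 + 35/36)*110511 - 332766) = √((357731/36)*110511 - 332766) = √(4392578949/4 - 332766) = √(4391247885/4) = √4391247885/2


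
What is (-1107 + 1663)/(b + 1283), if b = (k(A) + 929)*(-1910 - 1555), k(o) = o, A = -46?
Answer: -139/764578 ≈ -0.00018180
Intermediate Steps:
b = -3059595 (b = (-46 + 929)*(-1910 - 1555) = 883*(-3465) = -3059595)
(-1107 + 1663)/(b + 1283) = (-1107 + 1663)/(-3059595 + 1283) = 556/(-3058312) = 556*(-1/3058312) = -139/764578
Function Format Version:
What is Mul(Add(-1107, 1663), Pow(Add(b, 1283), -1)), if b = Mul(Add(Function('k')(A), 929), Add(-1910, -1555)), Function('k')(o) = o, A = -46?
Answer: Rational(-139, 764578) ≈ -0.00018180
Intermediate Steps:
b = -3059595 (b = Mul(Add(-46, 929), Add(-1910, -1555)) = Mul(883, -3465) = -3059595)
Mul(Add(-1107, 1663), Pow(Add(b, 1283), -1)) = Mul(Add(-1107, 1663), Pow(Add(-3059595, 1283), -1)) = Mul(556, Pow(-3058312, -1)) = Mul(556, Rational(-1, 3058312)) = Rational(-139, 764578)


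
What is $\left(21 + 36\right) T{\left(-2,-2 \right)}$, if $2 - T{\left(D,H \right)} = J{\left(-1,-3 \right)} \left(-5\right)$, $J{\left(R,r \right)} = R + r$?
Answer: $-1026$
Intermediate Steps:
$T{\left(D,H \right)} = -18$ ($T{\left(D,H \right)} = 2 - \left(-1 - 3\right) \left(-5\right) = 2 - \left(-4\right) \left(-5\right) = 2 - 20 = -18$)
$\left(21 + 36\right) T{\left(-2,-2 \right)} = \left(21 + 36\right) \left(-18\right) = 57 \left(-18\right) = -1026$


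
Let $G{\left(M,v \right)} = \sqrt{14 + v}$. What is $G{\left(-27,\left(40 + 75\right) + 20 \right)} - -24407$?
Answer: $24407 + \sqrt{149} \approx 24419.0$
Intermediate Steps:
$G{\left(-27,\left(40 + 75\right) + 20 \right)} - -24407 = \sqrt{14 + \left(\left(40 + 75\right) + 20\right)} - -24407 = \sqrt{14 + \left(115 + 20\right)} + 24407 = \sqrt{14 + 135} + 24407 = \sqrt{149} + 24407 = 24407 + \sqrt{149}$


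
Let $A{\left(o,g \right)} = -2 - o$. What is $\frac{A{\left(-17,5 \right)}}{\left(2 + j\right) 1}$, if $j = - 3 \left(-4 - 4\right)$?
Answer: $\frac{15}{26} \approx 0.57692$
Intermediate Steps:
$j = 24$ ($j = \left(-3\right) \left(-8\right) = 24$)
$\frac{A{\left(-17,5 \right)}}{\left(2 + j\right) 1} = \frac{-2 - -17}{\left(2 + 24\right) 1} = \frac{-2 + 17}{26 \cdot 1} = \frac{15}{26}$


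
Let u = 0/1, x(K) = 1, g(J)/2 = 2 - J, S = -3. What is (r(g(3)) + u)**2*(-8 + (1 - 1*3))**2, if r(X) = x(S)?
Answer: 100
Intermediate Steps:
g(J) = 4 - 2*J (g(J) = 2*(2 - J) = 4 - 2*J)
r(X) = 1
u = 0 (u = 0*1 = 0)
(r(g(3)) + u)**2*(-8 + (1 - 1*3))**2 = (1 + 0)**2*(-8 + (1 - 1*3))**2 = 1**2*(-8 + (1 - 3))**2 = 1*(-8 - 2)**2 = 1*(-10)**2 = 1*100 = 100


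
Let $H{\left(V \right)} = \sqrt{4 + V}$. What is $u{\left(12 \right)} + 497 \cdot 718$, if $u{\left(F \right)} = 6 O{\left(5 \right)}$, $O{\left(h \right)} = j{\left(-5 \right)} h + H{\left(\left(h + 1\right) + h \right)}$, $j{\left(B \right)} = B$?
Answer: $356696 + 6 \sqrt{15} \approx 3.5672 \cdot 10^{5}$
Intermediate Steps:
$O{\left(h \right)} = \sqrt{5 + 2 h} - 5 h$ ($O{\left(h \right)} = - 5 h + \sqrt{4 + \left(\left(h + 1\right) + h\right)} = - 5 h + \sqrt{4 + \left(\left(1 + h\right) + h\right)} = - 5 h + \sqrt{4 + \left(1 + 2 h\right)} = - 5 h + \sqrt{5 + 2 h} = \sqrt{5 + 2 h} - 5 h$)
$u{\left(F \right)} = -150 + 6 \sqrt{15}$ ($u{\left(F \right)} = 6 \left(\sqrt{5 + 2 \cdot 5} - 25\right) = 6 \left(\sqrt{5 + 10} - 25\right) = 6 \left(\sqrt{15} - 25\right) = 6 \left(-25 + \sqrt{15}\right) = -150 + 6 \sqrt{15}$)
$u{\left(12 \right)} + 497 \cdot 718 = \left(-150 + 6 \sqrt{15}\right) + 497 \cdot 718 = \left(-150 + 6 \sqrt{15}\right) + 356846 = 356696 + 6 \sqrt{15}$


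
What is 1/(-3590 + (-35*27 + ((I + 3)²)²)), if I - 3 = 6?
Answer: 1/16201 ≈ 6.1725e-5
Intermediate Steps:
I = 9 (I = 3 + 6 = 9)
1/(-3590 + (-35*27 + ((I + 3)²)²)) = 1/(-3590 + (-35*27 + ((9 + 3)²)²)) = 1/(-3590 + (-945 + (12²)²)) = 1/(-3590 + (-945 + 144²)) = 1/(-3590 + (-945 + 20736)) = 1/(-3590 + 19791) = 1/16201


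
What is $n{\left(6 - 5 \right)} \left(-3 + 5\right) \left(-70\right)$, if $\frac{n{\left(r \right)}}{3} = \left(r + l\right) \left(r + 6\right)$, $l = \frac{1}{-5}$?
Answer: $-2352$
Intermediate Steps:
$l = - \frac{1}{5} \approx -0.2$
$n{\left(r \right)} = 3 \left(6 + r\right) \left(- \frac{1}{5} + r\right)$ ($n{\left(r \right)} = 3 \left(r - \frac{1}{5}\right) \left(r + 6\right) = 3 \left(- \frac{1}{5} + r\right) \left(6 + r\right) = 3 \left(6 + r\right) \left(- \frac{1}{5} + r\right)$)
$n{\left(6 - 5 \right)} \left(-3 + 5\right) \left(-70\right) = \left(- \frac{18}{5} + 3 \left(6 - 5\right)^{2} + \frac{87 \left(6 - 5\right)}{5}\right) \left(-3 + 5\right) \left(-70\right) = \left(- \frac{18}{5} + 3 \left(6 - 5\right)^{2} + \frac{87 \left(6 - 5\right)}{5}\right) 2 \left(-70\right) = \left(- \frac{18}{5} + 3 \cdot 1^{2} + \frac{87}{5} \cdot 1\right) 2 \left(-70\right) = \left(- \frac{18}{5} + 3 \cdot 1 + \frac{87}{5}\right) 2 \left(-70\right) = \left(- \frac{18}{5} + 3 + \frac{87}{5}\right) 2 \left(-70\right) = \frac{84}{5} \cdot 2 \left(-70\right) = \frac{168}{5} \left(-70\right) = -2352$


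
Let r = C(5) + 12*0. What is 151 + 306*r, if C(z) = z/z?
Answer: 457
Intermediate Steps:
C(z) = 1
r = 1 (r = 1 + 12*0 = 1 + 0 = 1)
151 + 306*r = 151 + 306*1 = 151 + 306 = 457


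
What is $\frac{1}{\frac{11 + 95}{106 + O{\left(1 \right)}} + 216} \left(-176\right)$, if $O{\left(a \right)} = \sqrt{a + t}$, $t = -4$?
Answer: $\frac{88 \left(- \sqrt{3} + 106 i\right)}{- 11501 i + 108 \sqrt{3}} \approx -0.81106 - 6.1057 \cdot 10^{-5} i$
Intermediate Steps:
$O{\left(a \right)} = \sqrt{-4 + a}$ ($O{\left(a \right)} = \sqrt{a - 4} = \sqrt{-4 + a}$)
$\frac{1}{\frac{11 + 95}{106 + O{\left(1 \right)}} + 216} \left(-176\right) = \frac{1}{\frac{11 + 95}{106 + \sqrt{-4 + 1}} + 216} \left(-176\right) = \frac{1}{\frac{106}{106 + \sqrt{-3}} + 216} \left(-176\right) = \frac{1}{\frac{106}{106 + i \sqrt{3}} + 216} \left(-176\right) = \frac{1}{216 + \frac{106}{106 + i \sqrt{3}}} \left(-176\right) = - \frac{176}{216 + \frac{106}{106 + i \sqrt{3}}}$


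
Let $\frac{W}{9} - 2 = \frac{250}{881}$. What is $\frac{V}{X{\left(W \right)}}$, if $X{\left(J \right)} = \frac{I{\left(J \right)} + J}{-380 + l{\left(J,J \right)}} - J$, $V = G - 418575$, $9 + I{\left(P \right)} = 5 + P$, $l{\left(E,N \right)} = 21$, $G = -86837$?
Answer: $\frac{39962800487}{1633366} \approx 24467.0$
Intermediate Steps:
$W = \frac{18108}{881}$ ($W = 18 + 9 \cdot \frac{250}{881} = 18 + \frac{2250}{881} = \frac{18108}{881} \approx 20.554$)
$I{\left(P \right)} = -4 + P$ ($I{\left(P \right)} = -9 + \left(5 + P\right) = -4 + P$)
$V = -505412$ ($V = -86837 - 418575 = -505412$)
$X{\left(J \right)} = \frac{4}{359} - \frac{361 J}{359}$ ($X{\left(J \right)} = \frac{\left(-4 + J\right) + J}{-380 + 21} - J = \frac{-4 + 2 J}{-359} - J = \left(-4 + 2 J\right) \left(- \frac{1}{359}\right) - J = \left(\frac{4}{359} - \frac{2 J}{359}\right) - J = \frac{4}{359} - \frac{361 J}{359}$)
$\frac{V}{X{\left(W \right)}} = - \frac{505412}{\frac{4}{359} - \frac{6536988}{316279}} = - \frac{505412}{- \frac{6533464}{316279}} = \left(-505412\right) \left(- \frac{316279}{6533464}\right) = \frac{39962800487}{1633366}$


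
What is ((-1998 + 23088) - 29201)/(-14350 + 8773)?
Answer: 8111/5577 ≈ 1.4544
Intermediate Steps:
((-1998 + 23088) - 29201)/(-14350 + 8773) = (21090 - 29201)/(-5577) = -8111*(-1/5577) = 8111/5577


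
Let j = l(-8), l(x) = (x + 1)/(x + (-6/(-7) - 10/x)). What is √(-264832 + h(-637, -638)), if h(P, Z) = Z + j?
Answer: I*√7227388410/165 ≈ 515.24*I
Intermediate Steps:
l(x) = (1 + x)/(6/7 + x - 10/x) (l(x) = (1 + x)/(x + (-6*(-⅐) - 10/x)) = (1 + x)/(x + (6/7 - 10/x)) = (1 + x)/(6/7 + x - 10/x))
j = 196/165 (j = 7*(-8)*(1 - 8)/(-70 + 6*(-8) + 7*(-8)²) = 7*(-8)*(-7)/(-70 - 48 + 7*64) = 7*(-8)*(-7)/(-70 - 48 + 448) = 7*(-8)*(-7)/330 = 7*(-8)*(1/330)*(-7) = 196/165 ≈ 1.1879)
h(P, Z) = 196/165 + Z (h(P, Z) = Z + 196/165 = 196/165 + Z)
√(-264832 + h(-637, -638)) = √(-264832 + (196/165 - 638)) = √(-264832 - 105074/165) = √(-43802354/165) = I*√7227388410/165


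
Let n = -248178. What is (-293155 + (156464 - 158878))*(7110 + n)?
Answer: 71252227692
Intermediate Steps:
(-293155 + (156464 - 158878))*(7110 + n) = (-293155 + (156464 - 158878))*(7110 - 248178) = (-293155 - 2414)*(-241068) = -295569*(-241068) = 71252227692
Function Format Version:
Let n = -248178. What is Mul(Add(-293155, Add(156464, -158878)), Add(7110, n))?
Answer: 71252227692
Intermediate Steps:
Mul(Add(-293155, Add(156464, -158878)), Add(7110, n)) = Mul(Add(-293155, Add(156464, -158878)), Add(7110, -248178)) = Mul(Add(-293155, -2414), -241068) = Mul(-295569, -241068) = 71252227692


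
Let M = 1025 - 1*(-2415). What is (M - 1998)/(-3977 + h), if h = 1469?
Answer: -721/1254 ≈ -0.57496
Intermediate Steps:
M = 3440 (M = 1025 + 2415 = 3440)
(M - 1998)/(-3977 + h) = (3440 - 1998)/(-3977 + 1469) = 1442/(-2508) = 1442*(-1/2508) = -721/1254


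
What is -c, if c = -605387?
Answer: 605387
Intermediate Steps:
-c = -1*(-605387) = 605387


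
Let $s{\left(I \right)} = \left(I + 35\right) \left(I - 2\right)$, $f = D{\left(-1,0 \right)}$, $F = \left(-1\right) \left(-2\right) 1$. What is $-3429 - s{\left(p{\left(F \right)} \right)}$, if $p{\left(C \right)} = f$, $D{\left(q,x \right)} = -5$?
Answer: $-3219$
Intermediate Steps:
$F = 2$ ($F = 2 \cdot 1 = 2$)
$f = -5$
$p{\left(C \right)} = -5$
$s{\left(I \right)} = \left(-2 + I\right) \left(35 + I\right)$ ($s{\left(I \right)} = \left(35 + I\right) \left(-2 + I\right) = \left(-2 + I\right) \left(35 + I\right)$)
$-3429 - s{\left(p{\left(F \right)} \right)} = -3429 - \left(-70 + \left(-5\right)^{2} + 33 \left(-5\right)\right) = -3429 - \left(-70 + 25 - 165\right) = -3429 - -210 = -3429 + 210 = -3219$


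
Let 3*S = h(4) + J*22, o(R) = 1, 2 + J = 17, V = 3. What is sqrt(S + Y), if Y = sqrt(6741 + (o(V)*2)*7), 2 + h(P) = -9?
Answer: sqrt(957 + 9*sqrt(6755))/3 ≈ 13.730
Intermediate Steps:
h(P) = -11 (h(P) = -2 - 9 = -11)
J = 15 (J = -2 + 17 = 15)
Y = sqrt(6755) (Y = sqrt(6741 + (1*2)*7) = sqrt(6741 + 2*7) = sqrt(6741 + 14) = sqrt(6755) ≈ 82.189)
S = 319/3 (S = (-11 + 15*22)/3 = (-11 + 330)/3 = (1/3)*319 = 319/3 ≈ 106.33)
sqrt(S + Y) = sqrt(319/3 + sqrt(6755))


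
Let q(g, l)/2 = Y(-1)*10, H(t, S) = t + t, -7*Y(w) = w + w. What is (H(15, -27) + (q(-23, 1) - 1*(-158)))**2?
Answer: 1838736/49 ≈ 37525.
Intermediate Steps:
Y(w) = -2*w/7 (Y(w) = -(w + w)/7 = -2*w/7)
H(t, S) = 2*t
q(g, l) = 40/7 (q(g, l) = 2*(-2/7*(-1)*10) = 2*((2/7)*10) = 2*(20/7) = 40/7)
(H(15, -27) + (q(-23, 1) - 1*(-158)))**2 = (2*15 + (40/7 - 1*(-158)))**2 = (30 + (40/7 + 158))**2 = (30 + 1146/7)**2 = (1356/7)**2 = 1838736/49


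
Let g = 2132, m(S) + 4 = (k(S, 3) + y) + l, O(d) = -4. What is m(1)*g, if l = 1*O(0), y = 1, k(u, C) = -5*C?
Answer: -46904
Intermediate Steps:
l = -4 (l = 1*(-4) = -4)
m(S) = -22 (m(S) = -4 + ((-5*3 + 1) - 4) = -4 + ((-15 + 1) - 4) = -4 + (-14 - 4) = -4 - 18 = -22)
m(1)*g = -22*2132 = -46904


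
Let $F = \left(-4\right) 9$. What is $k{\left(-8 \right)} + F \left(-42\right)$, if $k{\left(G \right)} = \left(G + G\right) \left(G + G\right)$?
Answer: $1768$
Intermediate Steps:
$F = -36$
$k{\left(G \right)} = 4 G^{2}$ ($k{\left(G \right)} = 2 G 2 G = 4 G^{2}$)
$k{\left(-8 \right)} + F \left(-42\right) = 4 \left(-8\right)^{2} - -1512 = 4 \cdot 64 + 1512 = 256 + 1512 = 1768$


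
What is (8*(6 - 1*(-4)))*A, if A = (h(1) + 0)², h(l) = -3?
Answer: 720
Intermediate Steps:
A = 9 (A = (-3 + 0)² = (-3)² = 9)
(8*(6 - 1*(-4)))*A = (8*(6 - 1*(-4)))*9 = (8*(6 + 4))*9 = (8*10)*9 = 80*9 = 720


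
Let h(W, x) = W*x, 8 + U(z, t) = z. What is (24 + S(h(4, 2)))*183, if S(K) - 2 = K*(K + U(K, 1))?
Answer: 16470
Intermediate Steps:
U(z, t) = -8 + z
S(K) = 2 + K*(-8 + 2*K) (S(K) = 2 + K*(K + (-8 + K)) = 2 + K*(-8 + 2*K))
(24 + S(h(4, 2)))*183 = (24 + (2 + (4*2)² + (4*2)*(-8 + 4*2)))*183 = (24 + (2 + 8² + 8*(-8 + 8)))*183 = (24 + (2 + 64 + 8*0))*183 = (24 + (2 + 64 + 0))*183 = (24 + 66)*183 = 90*183 = 16470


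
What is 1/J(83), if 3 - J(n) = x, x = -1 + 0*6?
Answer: ¼ ≈ 0.25000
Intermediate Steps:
x = -1 (x = -1 + 0 = -1)
J(n) = 4 (J(n) = 3 - 1*(-1) = 3 + 1 = 4)
1/J(83) = 1/4 = ¼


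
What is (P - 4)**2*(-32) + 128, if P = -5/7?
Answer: -28576/49 ≈ -583.18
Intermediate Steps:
P = -5/7 (P = -5*1/7 = -5/7 ≈ -0.71429)
(P - 4)**2*(-32) + 128 = (-5/7 - 4)**2*(-32) + 128 = (-33/7)**2*(-32) + 128 = (1089/49)*(-32) + 128 = -34848/49 + 128 = -28576/49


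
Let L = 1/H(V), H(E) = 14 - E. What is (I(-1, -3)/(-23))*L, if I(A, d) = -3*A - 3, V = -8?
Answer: 0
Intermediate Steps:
I(A, d) = -3 - 3*A
L = 1/22 (L = 1/(14 - 1*(-8)) = 1/(14 + 8) = 1/22 ≈ 0.045455)
(I(-1, -3)/(-23))*L = ((-3 - 3*(-1))/(-23))*(1/22) = ((-3 + 3)*(-1/23))*(1/22) = (0*(-1/23))*(1/22) = 0*(1/22) = 0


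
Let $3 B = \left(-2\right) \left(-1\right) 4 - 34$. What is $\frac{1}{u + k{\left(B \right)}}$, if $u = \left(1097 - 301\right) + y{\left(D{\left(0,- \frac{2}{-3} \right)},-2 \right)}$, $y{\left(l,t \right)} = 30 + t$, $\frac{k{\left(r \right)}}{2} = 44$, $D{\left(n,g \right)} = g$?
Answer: $\frac{1}{912} \approx 0.0010965$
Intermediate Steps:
$B = - \frac{26}{3}$ ($B = \frac{\left(-2\right) \left(-1\right) 4 - 34}{3} = \frac{2 \cdot 4 - 34}{3} = \frac{8 - 34}{3} = \frac{1}{3} \left(-26\right) = - \frac{26}{3} \approx -8.6667$)
$k{\left(r \right)} = 88$ ($k{\left(r \right)} = 2 \cdot 44 = 88$)
$u = 824$ ($u = \left(1097 - 301\right) + \left(30 - 2\right) = 796 + 28 = 824$)
$\frac{1}{u + k{\left(B \right)}} = \frac{1}{824 + 88} = \frac{1}{912}$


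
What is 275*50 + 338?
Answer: 14088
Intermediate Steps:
275*50 + 338 = 13750 + 338 = 14088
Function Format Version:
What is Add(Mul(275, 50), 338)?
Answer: 14088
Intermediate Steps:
Add(Mul(275, 50), 338) = Add(13750, 338) = 14088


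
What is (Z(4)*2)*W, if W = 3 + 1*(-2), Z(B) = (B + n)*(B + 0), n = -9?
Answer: -40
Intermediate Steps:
Z(B) = B*(-9 + B) (Z(B) = (B - 9)*(B + 0) = (-9 + B)*B = B*(-9 + B))
W = 1 (W = 3 - 2 = 1)
(Z(4)*2)*W = ((4*(-9 + 4))*2)*1 = ((4*(-5))*2)*1 = -20*2*1 = -40*1 = -40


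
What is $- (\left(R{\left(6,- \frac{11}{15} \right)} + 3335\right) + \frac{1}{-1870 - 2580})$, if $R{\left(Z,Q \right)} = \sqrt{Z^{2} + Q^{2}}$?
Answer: $- \frac{14840749}{4450} - \frac{\sqrt{8221}}{15} \approx -3341.0$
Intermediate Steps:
$R{\left(Z,Q \right)} = \sqrt{Q^{2} + Z^{2}}$
$- (\left(R{\left(6,- \frac{11}{15} \right)} + 3335\right) + \frac{1}{-1870 - 2580}) = - (\left(\sqrt{\left(- \frac{11}{15}\right)^{2} + 6^{2}} + 3335\right) + \frac{1}{-1870 - 2580}) = - (\left(\sqrt{\left(\left(-11\right) \frac{1}{15}\right)^{2} + 36} + 3335\right) + \frac{1}{-4450}) = - (\left(\sqrt{\left(- \frac{11}{15}\right)^{2} + 36} + 3335\right) - \frac{1}{4450}) = - (\left(\sqrt{\frac{121}{225} + 36} + 3335\right) - \frac{1}{4450}) = - (\left(\sqrt{\frac{8221}{225}} + 3335\right) - \frac{1}{4450}) = - (\left(\frac{\sqrt{8221}}{15} + 3335\right) - \frac{1}{4450}) = - (\left(3335 + \frac{\sqrt{8221}}{15}\right) - \frac{1}{4450}) = - (\frac{14840749}{4450} + \frac{\sqrt{8221}}{15}) = - \frac{14840749}{4450} - \frac{\sqrt{8221}}{15}$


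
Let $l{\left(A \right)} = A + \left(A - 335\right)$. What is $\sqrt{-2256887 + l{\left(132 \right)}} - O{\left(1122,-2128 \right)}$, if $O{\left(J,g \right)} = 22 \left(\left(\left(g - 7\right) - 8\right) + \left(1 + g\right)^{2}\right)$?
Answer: $-99483692 + i \sqrt{2256958} \approx -9.9484 \cdot 10^{7} + 1502.3 i$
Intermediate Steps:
$O{\left(J,g \right)} = -330 + 22 g + 22 \left(1 + g\right)^{2}$ ($O{\left(J,g \right)} = 22 \left(\left(\left(-7 + g\right) - 8\right) + \left(1 + g\right)^{2}\right) = 22 \left(\left(-15 + g\right) + \left(1 + g\right)^{2}\right) = 22 \left(-15 + g + \left(1 + g\right)^{2}\right) = -330 + 22 g + 22 \left(1 + g\right)^{2}$)
$l{\left(A \right)} = -335 + 2 A$ ($l{\left(A \right)} = A + \left(-335 + A\right) = -335 + 2 A$)
$\sqrt{-2256887 + l{\left(132 \right)}} - O{\left(1122,-2128 \right)} = \sqrt{-2256887 + \left(-335 + 2 \cdot 132\right)} - \left(-330 + 22 \left(-2128\right) + 22 \left(1 - 2128\right)^{2}\right) = \sqrt{-2256887 + \left(-335 + 264\right)} - \left(-330 - 46816 + 22 \left(-2127\right)^{2}\right) = \sqrt{-2256887 - 71} - \left(-330 - 46816 + 22 \cdot 4524129\right) = \sqrt{-2256958} - \left(-330 - 46816 + 99530838\right) = i \sqrt{2256958} - 99483692 = -99483692 + i \sqrt{2256958}$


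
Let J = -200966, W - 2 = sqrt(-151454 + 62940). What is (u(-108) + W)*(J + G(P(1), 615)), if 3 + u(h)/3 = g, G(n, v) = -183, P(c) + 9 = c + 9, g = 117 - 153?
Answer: 23132135 - 201149*I*sqrt(88514) ≈ 2.3132e+7 - 5.9844e+7*I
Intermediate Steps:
g = -36
P(c) = c (P(c) = -9 + (c + 9) = -9 + (9 + c) = c)
u(h) = -117 (u(h) = -9 + 3*(-36) = -9 - 108 = -117)
W = 2 + I*sqrt(88514) (W = 2 + sqrt(-151454 + 62940) = 2 + sqrt(-88514) = 2 + I*sqrt(88514) ≈ 2.0 + 297.51*I)
(u(-108) + W)*(J + G(P(1), 615)) = (-117 + (2 + I*sqrt(88514)))*(-200966 - 183) = (-115 + I*sqrt(88514))*(-201149) = 23132135 - 201149*I*sqrt(88514)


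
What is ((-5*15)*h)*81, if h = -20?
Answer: 121500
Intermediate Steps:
((-5*15)*h)*81 = (-5*15*(-20))*81 = -75*(-20)*81 = 1500*81 = 121500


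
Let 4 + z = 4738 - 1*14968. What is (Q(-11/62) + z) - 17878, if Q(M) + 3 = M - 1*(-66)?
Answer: -1739049/62 ≈ -28049.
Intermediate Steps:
Q(M) = 63 + M (Q(M) = -3 + (M - 1*(-66)) = -3 + (M + 66) = -3 + (66 + M) = 63 + M)
z = -10234 (z = -4 + (4738 - 1*14968) = -4 + (4738 - 14968) = -4 - 10230 = -10234)
(Q(-11/62) + z) - 17878 = ((63 - 11/62) - 10234) - 17878 = (3895/62 - 10234) - 17878 = -630613/62 - 17878 = -1739049/62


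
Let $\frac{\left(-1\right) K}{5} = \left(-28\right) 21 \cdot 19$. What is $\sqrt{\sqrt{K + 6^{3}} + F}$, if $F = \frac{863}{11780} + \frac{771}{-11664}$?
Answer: $\frac{\sqrt{724213785 + 202324327200 \sqrt{14019}}}{318060} \approx 15.389$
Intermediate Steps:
$K = 55860$ ($K = - 5 \left(-28\right) 21 \cdot 19 = - 5 \left(\left(-588\right) 19\right) = \left(-5\right) \left(-11172\right) = 55860$)
$F = \frac{81971}{11450160}$ ($F = 863 \cdot \frac{1}{11780} + 771 \left(- \frac{1}{11664}\right) = \frac{863}{11780} - \frac{257}{3888} = \frac{81971}{11450160} \approx 0.0071589$)
$\sqrt{\sqrt{K + 6^{3}} + F} = \sqrt{\sqrt{55860 + 6^{3}} + \frac{81971}{11450160}} = \sqrt{\sqrt{55860 + 216} + \frac{81971}{11450160}} = \sqrt{\sqrt{56076} + \frac{81971}{11450160}} = \sqrt{2 \sqrt{14019} + \frac{81971}{11450160}} = \sqrt{\frac{81971}{11450160} + 2 \sqrt{14019}}$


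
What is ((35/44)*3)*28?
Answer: 735/11 ≈ 66.818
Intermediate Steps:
((35/44)*3)*28 = (105/44)*28 = 735/11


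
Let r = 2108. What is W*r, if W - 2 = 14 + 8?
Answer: 50592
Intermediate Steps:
W = 24 (W = 2 + (14 + 8) = 2 + 22 = 24)
W*r = 24*2108 = 50592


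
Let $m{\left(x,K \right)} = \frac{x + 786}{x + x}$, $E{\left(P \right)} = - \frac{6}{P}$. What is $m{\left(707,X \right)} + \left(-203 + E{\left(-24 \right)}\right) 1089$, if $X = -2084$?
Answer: $- \frac{624404567}{2828} \approx -2.2079 \cdot 10^{5}$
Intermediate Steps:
$m{\left(x,K \right)} = \frac{786 + x}{2 x}$
$m{\left(707,X \right)} + \left(-203 + E{\left(-24 \right)}\right) 1089 = \frac{786 + 707}{2 \cdot 707} + \left(-203 - \frac{6}{-24}\right) 1089 = \frac{1}{2} \cdot \frac{1}{707} \cdot 1493 + \left(-203 - - \frac{1}{4}\right) 1089 = \frac{1493}{1414} + \left(-203 + \frac{1}{4}\right) 1089 = \frac{1493}{1414} - \frac{883179}{4} = - \frac{624404567}{2828}$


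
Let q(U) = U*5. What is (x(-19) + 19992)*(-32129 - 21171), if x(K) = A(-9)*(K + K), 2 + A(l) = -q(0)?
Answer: -1069624400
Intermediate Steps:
q(U) = 5*U
A(l) = -2 (A(l) = -2 - 5*0 = -2 - 1*0 = -2 + 0 = -2)
x(K) = -4*K (x(K) = -2*(K + K) = -4*K)
(x(-19) + 19992)*(-32129 - 21171) = (-4*(-19) + 19992)*(-32129 - 21171) = (76 + 19992)*(-53300) = 20068*(-53300) = -1069624400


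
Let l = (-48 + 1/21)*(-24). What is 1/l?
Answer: 7/8056 ≈ 0.00086892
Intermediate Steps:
l = 8056/7 (l = (-48 + 1/21)*(-24) = -1007/21*(-24) = 8056/7 ≈ 1150.9)
1/l = 1/(8056/7) = 7/8056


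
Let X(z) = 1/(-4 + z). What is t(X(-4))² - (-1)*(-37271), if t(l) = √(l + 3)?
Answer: -298145/8 ≈ -37268.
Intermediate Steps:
t(l) = √(3 + l)
t(X(-4))² - (-1)*(-37271) = (√(3 + 1/(-4 - 4)))² - (-1)*(-37271) = (√(3 + 1/(-8)))² - 1*37271 = (√(3 - ⅛))² - 37271 = (√(23/8))² - 37271 = (√46/4)² - 37271 = 23/8 - 37271 = -298145/8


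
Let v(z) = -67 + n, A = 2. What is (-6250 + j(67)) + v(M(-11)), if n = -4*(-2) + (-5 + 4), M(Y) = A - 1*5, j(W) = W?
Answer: -6243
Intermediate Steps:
M(Y) = -3 (M(Y) = 2 - 1*5 = 2 - 5 = -3)
n = 7 (n = 8 - 1 = 7)
v(z) = -60 (v(z) = -67 + 7 = -60)
(-6250 + j(67)) + v(M(-11)) = (-6250 + 67) - 60 = -6183 - 60 = -6243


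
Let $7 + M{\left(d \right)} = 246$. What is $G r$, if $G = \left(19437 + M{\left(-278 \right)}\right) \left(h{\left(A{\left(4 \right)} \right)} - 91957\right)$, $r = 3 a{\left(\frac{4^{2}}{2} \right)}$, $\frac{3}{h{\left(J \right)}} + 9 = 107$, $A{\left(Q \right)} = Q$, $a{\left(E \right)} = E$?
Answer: $- \frac{2127790107696}{49} \approx -4.3424 \cdot 10^{10}$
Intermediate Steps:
$h{\left(J \right)} = \frac{3}{98}$ ($h{\left(J \right)} = \frac{3}{-9 + 107} = \frac{3}{98}$)
$r = 24$ ($r = 3 \frac{4^{2}}{2} = 3 \cdot 16 \cdot \frac{1}{2} = 3 \cdot 8 = 24$)
$M{\left(d \right)} = 239$ ($M{\left(d \right)} = -7 + 246 = 239$)
$G = - \frac{88657921154}{49}$ ($G = \left(19437 + 239\right) \left(\frac{3}{98} - 91957\right) = 19676 \left(- \frac{9011783}{98}\right) = - \frac{88657921154}{49} \approx -1.8093 \cdot 10^{9}$)
$G r = \left(- \frac{88657921154}{49}\right) 24 = - \frac{2127790107696}{49}$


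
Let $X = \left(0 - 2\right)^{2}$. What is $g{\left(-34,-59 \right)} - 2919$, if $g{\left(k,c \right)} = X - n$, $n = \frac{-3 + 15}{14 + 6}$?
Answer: $- \frac{14578}{5} \approx -2915.6$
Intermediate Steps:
$X = 4$ ($X = \left(-2\right)^{2} = 4$)
$n = \frac{3}{5}$ ($n = \frac{12}{20} = 12 \cdot \frac{1}{20} = \frac{3}{5} \approx 0.6$)
$g{\left(k,c \right)} = \frac{17}{5}$ ($g{\left(k,c \right)} = 4 - \frac{3}{5} = \frac{17}{5}$)
$g{\left(-34,-59 \right)} - 2919 = \frac{17}{5} - 2919 = - \frac{14578}{5}$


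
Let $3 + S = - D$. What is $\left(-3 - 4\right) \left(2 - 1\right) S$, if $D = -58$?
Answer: $-385$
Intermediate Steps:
$S = 55$ ($S = -3 - -58 = -3 + 58 = 55$)
$\left(-3 - 4\right) \left(2 - 1\right) S = \left(-3 - 4\right) \left(2 - 1\right) 55 = \left(-7\right) 1 \cdot 55 = \left(-7\right) 55 = -385$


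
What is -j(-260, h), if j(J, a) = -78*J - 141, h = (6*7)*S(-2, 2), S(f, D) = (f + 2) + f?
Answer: -20139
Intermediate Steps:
S(f, D) = 2 + 2*f (S(f, D) = (2 + f) + f = 2 + 2*f)
h = -84 (h = (6*7)*(2 + 2*(-2)) = 42*(2 - 4) = 42*(-2) = -84)
j(J, a) = -141 - 78*J
-j(-260, h) = -(-141 - 78*(-260)) = -(-141 + 20280) = -1*20139 = -20139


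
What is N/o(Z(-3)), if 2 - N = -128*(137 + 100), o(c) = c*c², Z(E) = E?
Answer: -30338/27 ≈ -1123.6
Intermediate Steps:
o(c) = c³
N = 30338 (N = 2 - (-128)*(137 + 100) = 2 - (-128)*237 = 2 - 1*(-30336) = 2 + 30336 = 30338)
N/o(Z(-3)) = 30338/((-3)³) = 30338/(-27) = 30338*(-1/27) = -30338/27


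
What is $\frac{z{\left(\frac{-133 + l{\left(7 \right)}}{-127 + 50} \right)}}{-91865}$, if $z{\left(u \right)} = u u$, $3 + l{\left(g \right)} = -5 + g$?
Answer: $- \frac{17956}{544667585} \approx -3.2967 \cdot 10^{-5}$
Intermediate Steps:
$l{\left(g \right)} = -8 + g$ ($l{\left(g \right)} = -3 + \left(-5 + g\right) = -8 + g$)
$z{\left(u \right)} = u^{2}$
$\frac{z{\left(\frac{-133 + l{\left(7 \right)}}{-127 + 50} \right)}}{-91865} = \frac{\left(\frac{-133 + \left(-8 + 7\right)}{-127 + 50}\right)^{2}}{-91865} = \left(\frac{-133 - 1}{-77}\right)^{2} \left(- \frac{1}{91865}\right) = \left(\left(-134\right) \left(- \frac{1}{77}\right)\right)^{2} \left(- \frac{1}{91865}\right) = \left(\frac{134}{77}\right)^{2} \left(- \frac{1}{91865}\right) = \frac{17956}{5929} \left(- \frac{1}{91865}\right) = - \frac{17956}{544667585}$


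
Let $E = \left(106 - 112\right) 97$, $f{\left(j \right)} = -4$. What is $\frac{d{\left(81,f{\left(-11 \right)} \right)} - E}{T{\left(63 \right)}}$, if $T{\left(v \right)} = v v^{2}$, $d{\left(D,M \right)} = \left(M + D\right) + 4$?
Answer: $\frac{221}{83349} \approx 0.0026515$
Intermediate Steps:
$d{\left(D,M \right)} = 4 + D + M$ ($d{\left(D,M \right)} = \left(D + M\right) + 4 = 4 + D + M$)
$T{\left(v \right)} = v^{3}$
$E = -582$ ($E = \left(-6\right) 97 = -582$)
$\frac{d{\left(81,f{\left(-11 \right)} \right)} - E}{T{\left(63 \right)}} = \frac{\left(4 + 81 - 4\right) - -582}{63^{3}} = \frac{81 + 582}{250047} = 663 \cdot \frac{1}{250047} = \frac{221}{83349}$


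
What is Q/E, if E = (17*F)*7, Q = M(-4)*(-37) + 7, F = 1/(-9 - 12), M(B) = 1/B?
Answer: -195/68 ≈ -2.8676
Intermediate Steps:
F = -1/21 (F = 1/(-21) = -1/21 ≈ -0.047619)
Q = 65/4 (Q = -37/(-4) + 7 = -1/4*(-37) + 7 = 37/4 + 7 = 65/4 ≈ 16.250)
E = -17/3 (E = (17*(-1/21))*7 = -17/21*7 = -17/3 ≈ -5.6667)
Q/E = 65/(4*(-17/3)) = (65/4)*(-3/17) = -195/68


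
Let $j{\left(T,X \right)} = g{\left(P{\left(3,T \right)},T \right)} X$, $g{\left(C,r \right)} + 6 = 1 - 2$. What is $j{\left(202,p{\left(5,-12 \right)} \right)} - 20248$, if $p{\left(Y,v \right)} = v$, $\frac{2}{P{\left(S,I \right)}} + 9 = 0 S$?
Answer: $-20164$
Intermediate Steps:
$P{\left(S,I \right)} = - \frac{2}{9}$ ($P{\left(S,I \right)} = \frac{2}{-9 + 0 S} = \frac{2}{-9 + 0} = \frac{2}{-9} = 2 \left(- \frac{1}{9}\right) = - \frac{2}{9}$)
$g{\left(C,r \right)} = -7$ ($g{\left(C,r \right)} = -6 + \left(1 - 2\right) = -6 - 1 = -7$)
$j{\left(T,X \right)} = - 7 X$
$j{\left(202,p{\left(5,-12 \right)} \right)} - 20248 = \left(-7\right) \left(-12\right) - 20248 = 84 - 20248 = -20164$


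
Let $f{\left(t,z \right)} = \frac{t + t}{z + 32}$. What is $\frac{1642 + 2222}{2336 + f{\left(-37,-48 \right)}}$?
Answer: $\frac{4416}{2675} \approx 1.6508$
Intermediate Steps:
$f{\left(t,z \right)} = \frac{2 t}{32 + z}$
$\frac{1642 + 2222}{2336 + f{\left(-37,-48 \right)}} = \frac{1642 + 2222}{2336 + 2 \left(-37\right) \frac{1}{32 - 48}} = \frac{3864}{2336 + 2 \left(-37\right) \frac{1}{-16}} = \frac{3864}{2336 + 2 \left(-37\right) \left(- \frac{1}{16}\right)} = \frac{3864}{2336 + \frac{37}{8}} = \frac{3864}{\frac{18725}{8}} = 3864 \cdot \frac{8}{18725} = \frac{4416}{2675}$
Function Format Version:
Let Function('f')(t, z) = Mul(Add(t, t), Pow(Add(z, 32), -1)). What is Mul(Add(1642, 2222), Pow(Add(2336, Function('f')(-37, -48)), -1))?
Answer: Rational(4416, 2675) ≈ 1.6508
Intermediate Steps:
Function('f')(t, z) = Mul(2, t, Pow(Add(32, z), -1)) (Function('f')(t, z) = Mul(Mul(2, t), Pow(Add(32, z), -1)) = Mul(2, t, Pow(Add(32, z), -1)))
Mul(Add(1642, 2222), Pow(Add(2336, Function('f')(-37, -48)), -1)) = Mul(Add(1642, 2222), Pow(Add(2336, Mul(2, -37, Pow(Add(32, -48), -1))), -1)) = Mul(3864, Pow(Add(2336, Mul(2, -37, Pow(-16, -1))), -1)) = Mul(3864, Pow(Add(2336, Mul(2, -37, Rational(-1, 16))), -1)) = Mul(3864, Pow(Add(2336, Rational(37, 8)), -1)) = Mul(3864, Pow(Rational(18725, 8), -1)) = Mul(3864, Rational(8, 18725)) = Rational(4416, 2675)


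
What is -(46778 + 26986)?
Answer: -73764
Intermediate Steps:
-(46778 + 26986) = -1*73764 = -73764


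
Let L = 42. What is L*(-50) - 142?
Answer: -2242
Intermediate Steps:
L*(-50) - 142 = 42*(-50) - 142 = -2100 - 142 = -2242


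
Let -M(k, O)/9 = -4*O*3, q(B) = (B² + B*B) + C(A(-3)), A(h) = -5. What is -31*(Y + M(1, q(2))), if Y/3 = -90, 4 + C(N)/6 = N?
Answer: 162378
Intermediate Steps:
C(N) = -24 + 6*N
q(B) = -54 + 2*B² (q(B) = (B² + B*B) + (-24 + 6*(-5)) = (B² + B²) + (-24 - 30) = 2*B² - 54 = -54 + 2*B²)
M(k, O) = 108*O (M(k, O) = -9*(-4*O)*3 = -(-108)*O = 108*O)
Y = -270 (Y = 3*(-90) = -270)
-31*(Y + M(1, q(2))) = -31*(-270 + 108*(-54 + 2*2²)) = -31*(-270 + 108*(-54 + 2*4)) = -31*(-270 + 108*(-54 + 8)) = -31*(-270 + 108*(-46)) = -31*(-270 - 4968) = -31*(-5238) = 162378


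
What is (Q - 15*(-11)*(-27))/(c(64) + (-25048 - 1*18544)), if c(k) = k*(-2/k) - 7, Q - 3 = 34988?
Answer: -30536/43601 ≈ -0.70035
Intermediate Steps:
Q = 34991 (Q = 3 + 34988 = 34991)
c(k) = -9 (c(k) = -2 - 7 = -9)
(Q - 15*(-11)*(-27))/(c(64) + (-25048 - 1*18544)) = (34991 - 15*(-11)*(-27))/(-9 + (-25048 - 1*18544)) = (34991 + 165*(-27))/(-9 + (-25048 - 18544)) = (34991 - 4455)/(-9 - 43592) = 30536/(-43601) = 30536*(-1/43601) = -30536/43601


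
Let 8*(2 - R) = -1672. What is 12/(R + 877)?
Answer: 3/272 ≈ 0.011029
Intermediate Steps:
R = 211 (R = 2 - ⅛*(-1672) = 2 + 209 = 211)
12/(R + 877) = 12/(211 + 877) = 12/1088 = 12*(1/1088) = 3/272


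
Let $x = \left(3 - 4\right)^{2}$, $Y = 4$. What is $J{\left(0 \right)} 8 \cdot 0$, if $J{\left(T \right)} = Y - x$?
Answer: $0$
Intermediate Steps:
$x = 1$ ($x = \left(-1\right)^{2} = 1$)
$J{\left(T \right)} = 3$ ($J{\left(T \right)} = 4 - 1 = 3$)
$J{\left(0 \right)} 8 \cdot 0 = 3 \cdot 8 \cdot 0 = 24 \cdot 0 = 0$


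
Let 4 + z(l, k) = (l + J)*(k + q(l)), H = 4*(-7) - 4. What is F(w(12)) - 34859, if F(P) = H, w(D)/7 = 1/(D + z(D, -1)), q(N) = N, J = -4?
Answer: -34891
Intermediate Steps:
H = -32 (H = -28 - 4 = -32)
z(l, k) = -4 + (-4 + l)*(k + l) (z(l, k) = -4 + (l - 4)*(k + l) = -4 + (-4 + l)*(k + l))
w(D) = 7/(D**2 - 4*D) (w(D) = 7/(D + (-4 + D**2 - 4*(-1) - 4*D - D)) = 7/(D + (-4 + D**2 + 4 - 4*D - D)) = 7/(D + (D**2 - 5*D)) = 7/(D**2 - 4*D))
F(P) = -32
F(w(12)) - 34859 = -32 - 34859 = -34891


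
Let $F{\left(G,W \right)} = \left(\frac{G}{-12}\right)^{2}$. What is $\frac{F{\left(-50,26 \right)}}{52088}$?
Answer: $\frac{625}{1875168} \approx 0.0003333$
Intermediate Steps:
$F{\left(G,W \right)} = \frac{G^{2}}{144}$ ($F{\left(G,W \right)} = \left(G \left(- \frac{1}{12}\right)\right)^{2} = \left(- \frac{G}{12}\right)^{2} = \frac{G^{2}}{144}$)
$\frac{F{\left(-50,26 \right)}}{52088} = \frac{\frac{1}{144} \left(-50\right)^{2}}{52088} = \frac{1}{144} \cdot 2500 \cdot \frac{1}{52088} = \frac{625}{36} \cdot \frac{1}{52088} = \frac{625}{1875168}$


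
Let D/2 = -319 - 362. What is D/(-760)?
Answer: 681/380 ≈ 1.7921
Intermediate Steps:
D = -1362 (D = 2*(-319 - 362) = 2*(-681) = -1362)
D/(-760) = -1362/(-760) = -1362*(-1/760) = 681/380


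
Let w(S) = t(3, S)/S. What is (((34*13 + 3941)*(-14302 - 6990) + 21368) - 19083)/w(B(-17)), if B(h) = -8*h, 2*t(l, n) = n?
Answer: -186641102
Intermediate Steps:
t(l, n) = n/2
w(S) = ½ (w(S) = (S/2)/S = ½)
(((34*13 + 3941)*(-14302 - 6990) + 21368) - 19083)/w(B(-17)) = (((34*13 + 3941)*(-14302 - 6990) + 21368) - 19083)/(½) = (((442 + 3941)*(-21292) + 21368) - 19083)*2 = ((4383*(-21292) + 21368) - 19083)*2 = ((-93322836 + 21368) - 19083)*2 = (-93301468 - 19083)*2 = -93320551*2 = -186641102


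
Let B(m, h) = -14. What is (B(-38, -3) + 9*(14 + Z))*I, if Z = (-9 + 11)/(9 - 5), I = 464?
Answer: 54056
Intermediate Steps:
Z = 1/2 (Z = 2/4 = 2*(1/4) = 1/2 ≈ 0.50000)
(B(-38, -3) + 9*(14 + Z))*I = (-14 + 9*(14 + 1/2))*464 = (-14 + 9*(29/2))*464 = (-14 + 261/2)*464 = (233/2)*464 = 54056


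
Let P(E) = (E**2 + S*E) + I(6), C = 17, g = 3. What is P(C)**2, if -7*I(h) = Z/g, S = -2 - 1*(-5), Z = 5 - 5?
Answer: 115600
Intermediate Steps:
Z = 0
S = 3 (S = -2 + 5 = 3)
I(h) = 0 (I(h) = -0/3 = -1/7*0 = 0)
P(E) = E**2 + 3*E (P(E) = (E**2 + 3*E) + 0 = E**2 + 3*E)
P(C)**2 = (17*(3 + 17))**2 = (17*20)**2 = 340**2 = 115600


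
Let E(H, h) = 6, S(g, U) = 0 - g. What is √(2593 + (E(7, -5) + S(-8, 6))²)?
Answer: √2789 ≈ 52.811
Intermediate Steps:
S(g, U) = -g
√(2593 + (E(7, -5) + S(-8, 6))²) = √(2593 + (6 - 1*(-8))²) = √(2593 + (6 + 8)²) = √(2593 + 14²) = √(2593 + 196) = √2789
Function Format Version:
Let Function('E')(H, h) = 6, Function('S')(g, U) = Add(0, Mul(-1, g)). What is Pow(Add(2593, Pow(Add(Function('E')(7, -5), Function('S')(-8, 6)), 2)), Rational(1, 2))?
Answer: Pow(2789, Rational(1, 2)) ≈ 52.811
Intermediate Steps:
Function('S')(g, U) = Mul(-1, g)
Pow(Add(2593, Pow(Add(Function('E')(7, -5), Function('S')(-8, 6)), 2)), Rational(1, 2)) = Pow(Add(2593, Pow(Add(6, Mul(-1, -8)), 2)), Rational(1, 2)) = Pow(Add(2593, Pow(Add(6, 8), 2)), Rational(1, 2)) = Pow(Add(2593, Pow(14, 2)), Rational(1, 2)) = Pow(Add(2593, 196), Rational(1, 2)) = Pow(2789, Rational(1, 2))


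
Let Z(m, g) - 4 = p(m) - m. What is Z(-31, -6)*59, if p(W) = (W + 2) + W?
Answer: -1475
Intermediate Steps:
p(W) = 2 + 2*W (p(W) = (2 + W) + W = 2 + 2*W)
Z(m, g) = 6 + m (Z(m, g) = 4 + ((2 + 2*m) - m) = 4 + (2 + m) = 6 + m)
Z(-31, -6)*59 = (6 - 31)*59 = -25*59 = -1475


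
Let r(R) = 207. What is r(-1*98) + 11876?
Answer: 12083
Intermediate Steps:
r(-1*98) + 11876 = 207 + 11876 = 12083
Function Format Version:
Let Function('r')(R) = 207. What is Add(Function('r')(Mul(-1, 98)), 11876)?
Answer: 12083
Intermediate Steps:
Add(Function('r')(Mul(-1, 98)), 11876) = Add(207, 11876) = 12083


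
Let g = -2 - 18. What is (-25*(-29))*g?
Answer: -14500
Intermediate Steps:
g = -20
(-25*(-29))*g = -25*(-29)*(-20) = 725*(-20) = -14500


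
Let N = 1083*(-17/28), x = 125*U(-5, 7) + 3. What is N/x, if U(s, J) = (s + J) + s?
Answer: 6137/3472 ≈ 1.7676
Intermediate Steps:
U(s, J) = J + 2*s (U(s, J) = (J + s) + s = J + 2*s)
x = -372 (x = 125*(7 + 2*(-5)) + 3 = 125*(7 - 10) + 3 = 125*(-3) + 3 = -375 + 3 = -372)
N = -18411/28 (N = 1083*(-17*1/28) = 1083*(-17/28) = -18411/28 ≈ -657.54)
N/x = -18411/28/(-372) = -18411/28*(-1/372) = 6137/3472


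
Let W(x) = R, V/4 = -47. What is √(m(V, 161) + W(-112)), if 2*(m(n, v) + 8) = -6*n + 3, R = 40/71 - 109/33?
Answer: √12181758402/4686 ≈ 23.553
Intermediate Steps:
V = -188 (V = 4*(-47) = -188)
R = -6419/2343 (R = 40*(1/71) - 109*1/33 = 40/71 - 109/33 = -6419/2343 ≈ -2.7397)
m(n, v) = -13/2 - 3*n (m(n, v) = -8 + (-6*n + 3)/2 = -8 + (3 - 6*n)/2 = -8 + (3/2 - 3*n) = -13/2 - 3*n)
W(x) = -6419/2343
√(m(V, 161) + W(-112)) = √((-13/2 - 3*(-188)) - 6419/2343) = √((-13/2 + 564) - 6419/2343) = √(1115/2 - 6419/2343) = √(2599607/4686) = √12181758402/4686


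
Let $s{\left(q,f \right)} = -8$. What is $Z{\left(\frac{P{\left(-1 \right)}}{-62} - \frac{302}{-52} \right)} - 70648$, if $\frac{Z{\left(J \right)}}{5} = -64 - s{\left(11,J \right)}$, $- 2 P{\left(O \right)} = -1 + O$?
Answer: $-70928$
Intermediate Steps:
$P{\left(O \right)} = \frac{1}{2} - \frac{O}{2}$ ($P{\left(O \right)} = - \frac{-1 + O}{2} = \frac{1}{2} - \frac{O}{2}$)
$Z{\left(J \right)} = -280$ ($Z{\left(J \right)} = 5 \left(-64 - -8\right) = 5 \left(-64 + 8\right) = 5 \left(-56\right) = -280$)
$Z{\left(\frac{P{\left(-1 \right)}}{-62} - \frac{302}{-52} \right)} - 70648 = -280 - 70648 = -70928$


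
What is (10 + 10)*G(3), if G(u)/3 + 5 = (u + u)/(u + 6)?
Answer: -260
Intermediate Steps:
G(u) = -15 + 6*u/(6 + u) (G(u) = -15 + 3*((u + u)/(u + 6)) = -15 + 3*((2*u)/(6 + u)) = -15 + 3*(2*u/(6 + u)) = -15 + 6*u/(6 + u))
(10 + 10)*G(3) = (10 + 10)*(9*(-10 - 1*3)/(6 + 3)) = 20*(9*(-10 - 3)/9) = 20*(9*(⅑)*(-13)) = 20*(-13) = -260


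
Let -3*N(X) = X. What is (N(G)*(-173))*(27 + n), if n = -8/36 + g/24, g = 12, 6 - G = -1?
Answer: 594601/54 ≈ 11011.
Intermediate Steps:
G = 7 (G = 6 - 1*(-1) = 6 + 1 = 7)
N(X) = -X/3
n = 5/18 (n = -8/36 + 12/24 = -8*1/36 + 12*(1/24) = -2/9 + ½ = 5/18 ≈ 0.27778)
(N(G)*(-173))*(27 + n) = (-⅓*7*(-173))*(27 + 5/18) = -7/3*(-173)*(491/18) = (1211/3)*(491/18) = 594601/54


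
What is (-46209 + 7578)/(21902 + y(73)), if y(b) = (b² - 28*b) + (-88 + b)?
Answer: -38631/25172 ≈ -1.5347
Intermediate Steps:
y(b) = -88 + b² - 27*b
(-46209 + 7578)/(21902 + y(73)) = (-46209 + 7578)/(21902 + (-88 + 73² - 27*73)) = -38631/(21902 + (-88 + 5329 - 1971)) = -38631/(21902 + 3270) = -38631/25172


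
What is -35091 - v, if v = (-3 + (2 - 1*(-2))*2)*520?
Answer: -37691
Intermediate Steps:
v = 2600 (v = (-3 + (2 + 2)*2)*520 = (-3 + 4*2)*520 = (-3 + 8)*520 = 5*520 = 2600)
-35091 - v = -35091 - 1*2600 = -35091 - 2600 = -37691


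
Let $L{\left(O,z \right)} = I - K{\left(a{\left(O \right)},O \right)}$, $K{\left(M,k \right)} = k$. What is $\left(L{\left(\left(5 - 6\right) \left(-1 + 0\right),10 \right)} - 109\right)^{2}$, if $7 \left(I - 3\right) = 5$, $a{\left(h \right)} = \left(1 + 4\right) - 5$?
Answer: $\frac{553536}{49} \approx 11297.0$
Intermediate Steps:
$a{\left(h \right)} = 0$ ($a{\left(h \right)} = 5 - 5 = 0$)
$I = \frac{26}{7}$ ($I = 3 + \frac{1}{7} \cdot 5 = 3 + \frac{5}{7} = \frac{26}{7} \approx 3.7143$)
$L{\left(O,z \right)} = \frac{26}{7} - O$
$\left(L{\left(\left(5 - 6\right) \left(-1 + 0\right),10 \right)} - 109\right)^{2} = \left(\left(\frac{26}{7} - \left(5 - 6\right) \left(-1 + 0\right)\right) - 109\right)^{2} = \left(\left(\frac{26}{7} - \left(-1\right) \left(-1\right)\right) - 109\right)^{2} = \left(\left(\frac{26}{7} - 1\right) - 109\right)^{2} = \left(\frac{19}{7} - 109\right)^{2} = \left(- \frac{744}{7}\right)^{2} = \frac{553536}{49}$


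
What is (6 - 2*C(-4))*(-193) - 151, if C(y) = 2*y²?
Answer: 11043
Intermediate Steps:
(6 - 2*C(-4))*(-193) - 151 = (6 - 4*(-4)²)*(-193) - 151 = (6 - 4*16)*(-193) - 151 = (6 - 2*32)*(-193) - 151 = (6 - 64)*(-193) - 151 = -58*(-193) - 151 = 11194 - 151 = 11043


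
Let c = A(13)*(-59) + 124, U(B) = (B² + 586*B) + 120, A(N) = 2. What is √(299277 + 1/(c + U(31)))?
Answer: √110935402518746/19253 ≈ 547.06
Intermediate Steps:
U(B) = 120 + B² + 586*B
c = 6 (c = 2*(-59) + 124 = -118 + 124 = 6)
√(299277 + 1/(c + U(31))) = √(299277 + 1/(6 + (120 + 31² + 586*31))) = √(299277 + 1/(6 + (120 + 961 + 18166))) = √(299277 + 1/(6 + 19247)) = √(299277 + 1/19253) = √(5761980082/19253) = √110935402518746/19253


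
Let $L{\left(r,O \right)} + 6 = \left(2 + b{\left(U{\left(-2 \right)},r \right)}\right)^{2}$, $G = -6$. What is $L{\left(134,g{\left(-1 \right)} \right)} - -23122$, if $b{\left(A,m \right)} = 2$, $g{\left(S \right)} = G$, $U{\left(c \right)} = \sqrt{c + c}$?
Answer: $23132$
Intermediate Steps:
$U{\left(c \right)} = \sqrt{2} \sqrt{c}$ ($U{\left(c \right)} = \sqrt{2 c} = \sqrt{2} \sqrt{c}$)
$g{\left(S \right)} = -6$
$L{\left(r,O \right)} = 10$ ($L{\left(r,O \right)} = -6 + \left(2 + 2\right)^{2} = -6 + 4^{2} = -6 + 16 = 10$)
$L{\left(134,g{\left(-1 \right)} \right)} - -23122 = 10 - -23122 = 10 + 23122 = 23132$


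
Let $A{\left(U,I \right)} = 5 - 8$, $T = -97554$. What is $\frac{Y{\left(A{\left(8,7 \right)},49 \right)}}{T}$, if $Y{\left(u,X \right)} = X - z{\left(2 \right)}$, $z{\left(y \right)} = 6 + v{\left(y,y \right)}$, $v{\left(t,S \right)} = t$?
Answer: $- \frac{41}{97554} \approx -0.00042028$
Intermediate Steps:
$A{\left(U,I \right)} = -3$
$z{\left(y \right)} = 6 + y$
$Y{\left(u,X \right)} = -8 + X$ ($Y{\left(u,X \right)} = X - \left(6 + 2\right) = X - 8 = -8 + X$)
$\frac{Y{\left(A{\left(8,7 \right)},49 \right)}}{T} = \frac{-8 + 49}{-97554} = 41 \left(- \frac{1}{97554}\right) = - \frac{41}{97554}$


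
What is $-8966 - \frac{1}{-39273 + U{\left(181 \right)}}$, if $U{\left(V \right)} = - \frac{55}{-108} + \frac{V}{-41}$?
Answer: $- \frac{1559350011914}{173918137} \approx -8966.0$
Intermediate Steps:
$U{\left(V \right)} = \frac{55}{108} - \frac{V}{41}$ ($U{\left(V \right)} = \left(-55\right) \left(- \frac{1}{108}\right) + V \left(- \frac{1}{41}\right) = \frac{55}{108} - \frac{V}{41}$)
$-8966 - \frac{1}{-39273 + U{\left(181 \right)}} = -8966 - \frac{1}{-39273 + \left(\frac{55}{108} - \frac{181}{41}\right)} = -8966 - \frac{1}{-39273 - \frac{17293}{4428}} = -8966 - \frac{1}{- \frac{173918137}{4428}} = -8966 - - \frac{4428}{173918137} = -8966 + \frac{4428}{173918137} = - \frac{1559350011914}{173918137}$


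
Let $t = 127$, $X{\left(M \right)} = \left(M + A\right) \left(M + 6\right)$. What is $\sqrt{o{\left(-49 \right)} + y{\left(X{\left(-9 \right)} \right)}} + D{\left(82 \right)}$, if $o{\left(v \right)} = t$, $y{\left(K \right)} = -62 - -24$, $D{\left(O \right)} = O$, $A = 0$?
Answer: $82 + \sqrt{89} \approx 91.434$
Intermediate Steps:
$X{\left(M \right)} = M \left(6 + M\right)$ ($X{\left(M \right)} = \left(M + 0\right) \left(M + 6\right) = M \left(6 + M\right)$)
$y{\left(K \right)} = -38$ ($y{\left(K \right)} = -62 + 24 = -38$)
$o{\left(v \right)} = 127$
$\sqrt{o{\left(-49 \right)} + y{\left(X{\left(-9 \right)} \right)}} + D{\left(82 \right)} = \sqrt{127 - 38} + 82 = \sqrt{89} + 82 = 82 + \sqrt{89}$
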